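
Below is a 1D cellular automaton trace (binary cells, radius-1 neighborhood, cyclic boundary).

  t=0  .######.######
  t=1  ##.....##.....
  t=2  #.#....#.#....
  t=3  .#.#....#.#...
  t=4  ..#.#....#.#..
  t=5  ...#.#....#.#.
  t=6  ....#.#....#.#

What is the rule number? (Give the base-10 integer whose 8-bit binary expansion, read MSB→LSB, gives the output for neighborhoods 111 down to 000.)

  ### -> .   bit 7 = 0  t=0,i=2
  ##. -> .   bit 6 = 0  t=0,i=6
  #.# -> #   bit 5 = 1  t=0,i=0
  #.. -> #   bit 4 = 1  t=1,i=2
  .## -> #   bit 3 = 1  t=0,i=1
  .#. -> .   bit 2 = 0  t=2,i=0
  ..# -> .   bit 1 = 0  t=1,i=6
  ... -> .   bit 0 = 0  t=1,i=3
  bits 00111000 = 56

56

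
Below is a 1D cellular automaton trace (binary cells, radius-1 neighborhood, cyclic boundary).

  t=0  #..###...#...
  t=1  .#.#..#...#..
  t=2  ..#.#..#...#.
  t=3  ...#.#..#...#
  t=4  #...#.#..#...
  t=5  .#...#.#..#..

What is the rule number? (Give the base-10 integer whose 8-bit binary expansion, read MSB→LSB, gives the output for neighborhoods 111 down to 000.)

56

  ###|.  b7=0 t=0,i=4
  ##.|.  b6=0 t=0,i=5
  #.#|#  b5=1 t=1,i=2
  #..|#  b4=1 t=0,i=1
  .##|#  b3=1 t=0,i=3
  .#.|.  b2=0 t=0,i=0
  ..#|.  b1=0 t=0,i=2
  ...|.  b0=0 t=0,i=7
  bits 00111000 = 56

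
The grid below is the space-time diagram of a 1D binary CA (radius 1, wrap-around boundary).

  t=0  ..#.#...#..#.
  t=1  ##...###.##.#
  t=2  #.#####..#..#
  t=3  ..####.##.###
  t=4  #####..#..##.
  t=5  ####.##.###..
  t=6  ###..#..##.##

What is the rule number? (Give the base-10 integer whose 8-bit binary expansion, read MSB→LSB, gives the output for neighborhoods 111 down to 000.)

  nb ###: next=#  (t=1,i=0, bit7=1)
  nb ##.: next=.  (t=1,i=1, bit6=0)
  nb #.#: next=.  (t=0,i=3, bit5=0)
  nb #..: next=#  (t=0,i=5, bit4=1)
  nb .##: next=#  (t=1,i=5, bit3=1)
  nb .#.: next=.  (t=0,i=2, bit2=0)
  nb ..#: next=#  (t=0,i=1, bit1=1)
  nb ...: next=#  (t=0,i=0, bit0=1)
  bits 10011011 = 155

155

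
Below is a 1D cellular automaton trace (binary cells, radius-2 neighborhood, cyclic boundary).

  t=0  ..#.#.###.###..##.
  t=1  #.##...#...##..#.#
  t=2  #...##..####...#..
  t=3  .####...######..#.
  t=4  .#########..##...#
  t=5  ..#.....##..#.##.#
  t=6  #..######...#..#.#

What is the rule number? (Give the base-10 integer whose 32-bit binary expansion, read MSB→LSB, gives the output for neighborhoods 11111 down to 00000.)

1360259051

  nb #####: next=.  (t=3,i=10, bit31=0)
  nb ####.: next=#  (t=2,i=10, bit30=1)
  nb ###.#: next=.  (t=0,i=8, bit29=0)
  nb ###..: next=#  (t=0,i=12, bit28=1)
  nb ##.##: next=.  (t=0,i=9, bit27=0)
  nb ##.#.: next=.  (t=5,i=16, bit26=0)
  nb ##..#: next=.  (t=0,i=13, bit25=0)
  nb ##...: next=#  (t=0,i=17, bit24=1)
  nb #.###: next=.  (t=0,i=6, bit23=0)
  nb #.##.: next=.  (t=1,i=2, bit22=0)
  nb #.#.#: next=.  (t=0,i=4, bit21=0)
  nb #.#..: next=#  (t=5,i=17, bit20=1)
  nb #..##: next=.  (t=0,i=14, bit19=0)
  nb #..#.: next=.  (t=1,i=14, bit18=0)
  nb #...#: next=#  (t=0,i=0, bit17=1)
  nb #....: next=#  (t=5,i=4, bit16=1)
  nb .####: next=#  (t=2,i=9, bit15=1)
  nb .###.: next=#  (t=0,i=7, bit14=1)
  nb .##.#: next=#  (t=1,i=0, bit13=1)
  nb .##..: next=.  (t=0,i=16, bit12=0)
  nb .#.##: next=.  (t=0,i=5, bit11=0)
  nb .#.#.: next=#  (t=0,i=3, bit10=1)
  nb .#..#: next=#  (t=2,i=16, bit9=1)
  nb .#...: next=#  (t=1,i=8, bit8=1)
  nb ..###: next=#  (t=2,i=8, bit7=1)
  nb ..##.: next=#  (t=0,i=15, bit6=1)
  nb ..#.#: next=#  (t=0,i=2, bit5=1)
  nb ..#..: next=.  (t=1,i=7, bit4=0)
  nb ...##: next=#  (t=1,i=10, bit3=1)
  nb ...#.: next=.  (t=0,i=1, bit2=0)
  nb ....#: next=#  (t=5,i=6, bit1=1)
  nb .....: next=#  (t=5,i=5, bit0=1)
  bits 01010001000100111110011111101011 = 1360259051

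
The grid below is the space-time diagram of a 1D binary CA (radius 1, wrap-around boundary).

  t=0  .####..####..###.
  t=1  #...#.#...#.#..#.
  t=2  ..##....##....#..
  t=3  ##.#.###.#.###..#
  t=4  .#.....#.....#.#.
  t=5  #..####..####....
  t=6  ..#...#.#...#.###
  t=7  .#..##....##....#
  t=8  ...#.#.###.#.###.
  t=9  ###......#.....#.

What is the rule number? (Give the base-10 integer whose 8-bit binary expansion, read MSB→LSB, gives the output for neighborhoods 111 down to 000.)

  [7] ### => .  t=0,i=2
  [6] ##. => #  t=0,i=4
  [5] #.# => .  t=1,i=5
  [4] #.. => .  t=0,i=5
  [3] .## => .  t=0,i=1
  [2] .#. => .  t=1,i=0
  [1] ..# => #  t=0,i=0
  [0] ... => #  t=1,i=2
  bits 01000011 = 67

67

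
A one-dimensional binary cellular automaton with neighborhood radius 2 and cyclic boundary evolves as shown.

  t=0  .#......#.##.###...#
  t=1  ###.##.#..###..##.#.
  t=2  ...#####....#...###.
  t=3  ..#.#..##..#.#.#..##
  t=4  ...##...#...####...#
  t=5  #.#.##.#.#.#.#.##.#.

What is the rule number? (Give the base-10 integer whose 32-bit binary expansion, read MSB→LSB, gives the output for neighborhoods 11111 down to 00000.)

493925645

  #####|.  b31=0 t=2,i=5
  ####.|.  b30=0 t=2,i=6
  ###.#|.  b29=0 t=1,i=2
  ###..|#  b28=1 t=0,i=15
  ##.##|#  b27=1 t=0,i=12
  ##.#.|#  b26=1 t=1,i=6
  ##..#|.  b25=0 t=1,i=13
  ##...|#  b24=1 t=0,i=16
  #.###|.  b23=0 t=0,i=13
  #.##.|#  b22=1 t=0,i=10
  #.#.#|#  b21=1 t=1,i=18
  #.#..|#  b20=1 t=0,i=1
  #..##|.  b19=0 t=1,i=9
  #..#.|.  b18=0 t=3,i=1
  #...#|.  b17=0 t=0,i=17
  #....|.  b16=0 t=0,i=3
  .####|#  b15=1 t=2,i=4
  .###.|.  b14=0 t=0,i=14
  .##.#|#  b13=1 t=0,i=11
  .##..|#  b12=1 t=3,i=8
  .#.##|.  b11=0 t=0,i=9
  .#.#.|#  b10=1 t=0,i=0
  .#..#|.  b9=0 t=1,i=8
  .#...|#  b8=1 t=0,i=2
  ..###|.  b7=0 t=1,i=10
  ..##.|.  b6=0 t=1,i=15
  ..#.#|.  b5=0 t=0,i=8
  ..#..|.  b4=0 t=2,i=12
  ...##|#  b3=1 t=2,i=2
  ...#.|#  b2=1 t=0,i=7
  ....#|.  b1=0 t=0,i=6
  .....|#  b0=1 t=0,i=4
  bits 00011101011100001011010100001101 = 493925645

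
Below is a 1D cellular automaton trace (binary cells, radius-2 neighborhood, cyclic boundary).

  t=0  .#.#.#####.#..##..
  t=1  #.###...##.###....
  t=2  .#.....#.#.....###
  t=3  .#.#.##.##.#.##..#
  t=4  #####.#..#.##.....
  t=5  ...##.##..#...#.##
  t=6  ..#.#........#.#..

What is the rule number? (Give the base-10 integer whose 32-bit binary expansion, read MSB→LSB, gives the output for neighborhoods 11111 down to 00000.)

1614360078

  [31] ##### => .  t=0,i=7
  [30] ####. => #  t=0,i=8
  [29] ###.# => #  t=0,i=9
  [28] ###.. => .  t=1,i=4
  [27] ##.## => .  t=1,i=10
  [26] ##.#. => .  t=0,i=10
  [25] ##..# => .  t=3,i=15
  [24] ##... => .  t=0,i=16
  [23] #.### => .  t=0,i=5
  [22] #.##. => .  t=3,i=5
  [21] #.#.# => #  t=0,i=3
  [20] #.#.. => #  t=0,i=11
  [19] #..## => #  t=0,i=13
  [18] #..#. => .  t=3,i=16
  [17] #...# => .  t=0,i=17
  [16] #.... => #  t=1,i=15
  [15] .#### => .  t=0,i=6
  [14] .###. => .  t=1,i=3
  [13] .##.# => #  t=1,i=9
  [12] .##.. => .  t=0,i=15
  [11] .#.## => #  t=0,i=4
  [10] .#.#. => #  t=0,i=2
  [9] .#..# => #  t=0,i=12
  [8] .#... => .  t=2,i=2
  [7] ..### => .  t=2,i=15
  [6] ..##. => .  t=0,i=14
  [5] ..#.# => .  t=0,i=1
  [4] ..#.. => .  t=5,i=10
  [3] ...## => #  t=1,i=7
  [2] ...#. => #  t=0,i=0
  [1] ....# => #  t=1,i=16
  [0] ..... => .  t=2,i=4
  bits 01100000001110010010111000001110 = 1614360078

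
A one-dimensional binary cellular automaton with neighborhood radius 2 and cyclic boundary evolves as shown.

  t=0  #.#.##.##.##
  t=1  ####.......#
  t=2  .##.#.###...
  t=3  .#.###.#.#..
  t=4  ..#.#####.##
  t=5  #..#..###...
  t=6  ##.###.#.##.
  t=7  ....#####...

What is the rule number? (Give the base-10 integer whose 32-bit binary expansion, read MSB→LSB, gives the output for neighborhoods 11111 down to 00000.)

3878309713

  ##### -> #   bit 31 = 1  t=1,i=1
  ####. -> #   bit 30 = 1  t=1,i=2
  ###.# -> #   bit 29 = 1  t=0,i=0
  ###.. -> .   bit 28 = 0  t=1,i=3
  ##.## -> .   bit 27 = 0  t=0,i=6
  ##.#. -> #   bit 26 = 1  t=0,i=1
  ##..# -> #   bit 25 = 1  t=4,i=0
  ##... -> #   bit 24 = 1  t=1,i=4
  #.### -> .   bit 23 = 0  t=0,i=10
  #.##. -> .   bit 22 = 0  t=0,i=4
  #.#.# -> #   bit 21 = 1  t=0,i=2
  #.#.. -> .   bit 20 = 0  t=3,i=9
  #..## -> #   bit 19 = 1  t=5,i=5
  #..#. -> .   bit 18 = 0  t=4,i=1
  #...# -> #   bit 17 = 1  t=3,i=11
  #.... -> .   bit 16 = 0  t=1,i=5
  .#### -> .   bit 15 = 0  t=1,i=0
  .###. -> #   bit 14 = 1  t=0,i=11
  .##.# -> .   bit 13 = 0  t=0,i=5
  .##.. -> .   bit 12 = 0  t=4,i=11
  .#.## -> #   bit 11 = 1  t=0,i=3
  .#.#. -> #   bit 10 = 1  t=3,i=8
  .#..# -> #   bit 9 = 1  t=5,i=1
  .#... -> #   bit 8 = 1  t=3,i=10
  ..### -> .   bit 7 = 0  t=1,i=11
  ..##. -> #   bit 6 = 1  t=2,i=1
  ..#.# -> .   bit 5 = 0  t=3,i=1
  ..#.. -> #   bit 4 = 1  t=5,i=0
  ...## -> .   bit 3 = 0  t=1,i=10
  ...#. -> .   bit 2 = 0  t=3,i=0
  ....# -> .   bit 1 = 0  t=1,i=9
  ..... -> #   bit 0 = 1  t=1,i=6
  bits 11100111001010100100111101010001 = 3878309713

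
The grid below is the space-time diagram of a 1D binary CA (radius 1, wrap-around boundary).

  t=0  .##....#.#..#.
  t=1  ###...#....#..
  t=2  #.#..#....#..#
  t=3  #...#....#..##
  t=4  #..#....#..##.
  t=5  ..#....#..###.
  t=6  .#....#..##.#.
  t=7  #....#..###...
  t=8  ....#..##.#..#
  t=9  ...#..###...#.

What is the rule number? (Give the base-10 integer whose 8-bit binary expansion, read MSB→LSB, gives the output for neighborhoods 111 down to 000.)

74

  nb ###: next=.  (t=1,i=1, bit7=0)
  nb ##.: next=#  (t=0,i=2, bit6=1)
  nb #.#: next=.  (t=0,i=8, bit5=0)
  nb #..: next=.  (t=0,i=3, bit4=0)
  nb .##: next=#  (t=0,i=1, bit3=1)
  nb .#.: next=.  (t=0,i=7, bit2=0)
  nb ..#: next=#  (t=0,i=0, bit1=1)
  nb ...: next=.  (t=0,i=4, bit0=0)
  bits 01001010 = 74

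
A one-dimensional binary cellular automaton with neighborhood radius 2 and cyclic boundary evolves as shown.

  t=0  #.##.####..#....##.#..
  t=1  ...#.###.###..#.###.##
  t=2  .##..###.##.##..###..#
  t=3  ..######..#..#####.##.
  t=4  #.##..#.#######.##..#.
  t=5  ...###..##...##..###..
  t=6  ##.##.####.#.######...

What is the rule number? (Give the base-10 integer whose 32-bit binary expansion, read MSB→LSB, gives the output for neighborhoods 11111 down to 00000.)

1720644311

  #####|.  b31=0 t=3,i=4
  ####.|#  b30=1 t=0,i=7
  ###.#|#  b29=1 t=1,i=7
  ###..|.  b28=0 t=0,i=8
  ##.##|.  b27=0 t=0,i=4
  ##.#.|#  b26=1 t=0,i=18
  ##..#|#  b25=1 t=0,i=9
  ##...|.  b24=0 t=1,i=0
  #.###|#  b23=1 t=0,i=5
  #.##.|.  b22=0 t=0,i=2
  #.#.#|.  b21=0 t=4,i=0
  #.#..|.  b20=0 t=0,i=19
  #..##|#  b19=1 t=2,i=4
  #..#.|#  b18=1 t=0,i=10
  #...#|#  b17=1 t=1,i=1
  #....|.  b16=0 t=0,i=13
  .####|#  b15=1 t=0,i=6
  .###.|#  b14=1 t=1,i=6
  .##.#|#  b13=1 t=0,i=3
  .##..|#  b12=1 t=1,i=21
  .#.##|.  b11=0 t=0,i=1
  .#.#.|.  b10=0 t=4,i=21
  .#..#|#  b9=1 t=0,i=20
  .#...|.  b8=0 t=0,i=12
  ..###|#  b7=1 t=2,i=5
  ..##.|#  b6=1 t=0,i=16
  ..#.#|.  b5=0 t=0,i=0
  ..#..|#  b4=1 t=0,i=11
  ...##|.  b3=0 t=0,i=15
  ...#.|#  b2=1 t=1,i=2
  ....#|#  b1=1 t=0,i=14
  .....|#  b0=1 t=5,i=0
  bits 01100110100011101111001011010111 = 1720644311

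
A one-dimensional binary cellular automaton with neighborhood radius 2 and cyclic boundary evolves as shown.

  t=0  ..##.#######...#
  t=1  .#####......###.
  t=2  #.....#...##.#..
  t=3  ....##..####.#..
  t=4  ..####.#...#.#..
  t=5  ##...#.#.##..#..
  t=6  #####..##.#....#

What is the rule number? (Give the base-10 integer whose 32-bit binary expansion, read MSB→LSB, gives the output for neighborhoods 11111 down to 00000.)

700086350

  #####|.  b31=0 t=0,i=7
  ####.|.  b30=0 t=0,i=10
  ###.#|#  b29=1 t=3,i=11
  ###..|.  b28=0 t=0,i=11
  ##.##|#  b27=1 t=0,i=4
  ##.#.|.  b26=0 t=2,i=12
  ##..#|.  b25=0 t=1,i=15
  ##...|#  b24=1 t=0,i=12
  #.###|#  b23=1 t=0,i=5
  #.##.|.  b22=0 t=5,i=9
  #.#.#|#  b21=1 t=5,i=7
  #.#..|#  b20=1 t=2,i=13
  #..##|#  b19=1 t=0,i=1
  #..#.|.  b18=0 t=2,i=15
  #...#|#  b17=1 t=0,i=13
  #....|.  b16=0 t=1,i=7
  .####|.  b15=0 t=0,i=6
  .###.|#  b14=1 t=1,i=13
  .##.#|#  b13=1 t=0,i=3
  .##..|#  b12=1 t=3,i=5
  .#.##|#  b11=1 t=5,i=8
  .#.#.|.  b10=0 t=4,i=12
  .#..#|.  b9=0 t=0,i=0
  .#...|.  b8=0 t=2,i=1
  ..###|.  b7=0 t=1,i=1
  ..##.|#  b6=1 t=0,i=2
  ..#.#|.  b5=0 t=4,i=11
  ..#..|.  b4=0 t=0,i=15
  ...##|#  b3=1 t=1,i=11
  ...#.|#  b2=1 t=0,i=14
  ....#|#  b1=1 t=1,i=10
  .....|.  b0=0 t=1,i=8
  bits 00101001101110100111100001001110 = 700086350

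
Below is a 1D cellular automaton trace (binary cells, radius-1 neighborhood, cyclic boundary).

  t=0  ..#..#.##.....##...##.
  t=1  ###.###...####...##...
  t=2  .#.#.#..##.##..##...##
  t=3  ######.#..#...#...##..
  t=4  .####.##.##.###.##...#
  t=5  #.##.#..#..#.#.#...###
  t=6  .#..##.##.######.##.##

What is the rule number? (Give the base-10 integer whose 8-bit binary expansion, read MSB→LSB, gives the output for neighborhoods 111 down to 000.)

167

  nb ###: next=#  (t=1,i=1, bit7=1)
  nb ##.: next=.  (t=0,i=8, bit6=0)
  nb #.#: next=#  (t=0,i=6, bit5=1)
  nb #..: next=.  (t=0,i=3, bit4=0)
  nb .##: next=.  (t=0,i=7, bit3=0)
  nb .#.: next=#  (t=0,i=2, bit2=1)
  nb ..#: next=#  (t=0,i=1, bit1=1)
  nb ...: next=#  (t=0,i=0, bit0=1)
  bits 10100111 = 167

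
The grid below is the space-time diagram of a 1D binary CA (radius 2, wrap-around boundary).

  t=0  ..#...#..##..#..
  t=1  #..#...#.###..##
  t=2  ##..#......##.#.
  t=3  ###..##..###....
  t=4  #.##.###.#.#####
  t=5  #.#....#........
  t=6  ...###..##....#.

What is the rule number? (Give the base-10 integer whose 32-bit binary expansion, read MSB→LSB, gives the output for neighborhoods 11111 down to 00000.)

859902922

  [31] ##### => .  t=4,i=13
  [30] ####. => .  t=4,i=15
  [29] ###.# => #  t=4,i=0
  [28] ###.. => #  t=1,i=0
  [27] ##.## => .  t=4,i=1
  [26] ##.#. => .  t=2,i=13
  [25] ##..# => #  t=0,i=11
  [24] ##... => #  t=3,i=12
  [23] #.### => .  t=1,i=9
  [22] #.##. => #  t=2,i=0
  [21] #.#.# => .  t=2,i=14
  [20] #.#.. => .  t=5,i=2
  [19] #..## => .  t=0,i=8
  [18] #..#. => .  t=0,i=12
  [17] #...# => .  t=0,i=4
  [16] #.... => #  t=0,i=15
  [15] .#### => .  t=4,i=12
  [14] .###. => .  t=1,i=10
  [13] .##.# => .  t=2,i=12
  [12] .##.. => #  t=0,i=10
  [11] .#.## => .  t=1,i=8
  [10] .#.#. => .  t=5,i=1
  [9] .#..# => #  t=0,i=7
  [8] .#... => #  t=0,i=3
  [7] ..### => #  t=1,i=14
  [6] ..##. => #  t=0,i=9
  [5] ..#.# => .  t=1,i=7
  [4] ..#.. => .  t=0,i=2
  [3] ...## => #  t=2,i=10
  [2] ...#. => .  t=0,i=1
  [1] ....# => #  t=0,i=0
  [0] ..... => .  t=2,i=7
  bits 00110011010000010001001111001010 = 859902922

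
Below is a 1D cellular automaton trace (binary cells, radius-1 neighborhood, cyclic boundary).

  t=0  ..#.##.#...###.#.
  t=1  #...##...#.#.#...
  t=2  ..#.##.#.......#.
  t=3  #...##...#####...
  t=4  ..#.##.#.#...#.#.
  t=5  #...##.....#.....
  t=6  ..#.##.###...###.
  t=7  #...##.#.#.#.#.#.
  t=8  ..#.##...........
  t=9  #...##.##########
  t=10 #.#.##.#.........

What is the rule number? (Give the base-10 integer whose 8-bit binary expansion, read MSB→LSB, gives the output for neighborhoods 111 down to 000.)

73

  ### -> .   bit 7 = 0  t=0,i=12
  ##. -> #   bit 6 = 1  t=0,i=5
  #.# -> .   bit 5 = 0  t=0,i=3
  #.. -> .   bit 4 = 0  t=0,i=8
  .## -> #   bit 3 = 1  t=0,i=4
  .#. -> .   bit 2 = 0  t=0,i=2
  ..# -> .   bit 1 = 0  t=0,i=1
  ... -> #   bit 0 = 1  t=0,i=0
  bits 01001001 = 73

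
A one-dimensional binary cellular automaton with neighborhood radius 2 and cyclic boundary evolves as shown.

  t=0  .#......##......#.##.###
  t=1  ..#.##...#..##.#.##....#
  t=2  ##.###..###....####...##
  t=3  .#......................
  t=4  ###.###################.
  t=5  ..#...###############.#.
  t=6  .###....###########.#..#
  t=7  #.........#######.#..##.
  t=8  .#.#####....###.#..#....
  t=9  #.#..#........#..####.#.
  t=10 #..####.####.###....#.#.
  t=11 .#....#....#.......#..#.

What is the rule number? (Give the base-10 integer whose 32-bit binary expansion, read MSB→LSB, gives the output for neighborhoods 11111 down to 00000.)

2690915093

  nb #####: next=#  (t=4,i=6, bit31=1)
  nb ####.: next=.  (t=2,i=0, bit30=0)
  nb ###.#: next=#  (t=0,i=23, bit29=1)
  nb ###..: next=.  (t=2,i=5, bit28=0)
  nb ##.##: next=.  (t=0,i=20, bit27=0)
  nb ##.#.: next=.  (t=0,i=0, bit26=0)
  nb ##..#: next=.  (t=2,i=6, bit25=0)
  nb ##...: next=.  (t=0,i=10, bit24=0)
  nb #.###: next=.  (t=0,i=21, bit23=0)
  nb #.##.: next=#  (t=0,i=18, bit22=1)
  nb #.#.#: next=#  (t=1,i=15, bit21=1)
  nb #.#..: next=.  (t=0,i=1, bit20=0)
  nb #..##: next=.  (t=1,i=11, bit19=0)
  nb #..#.: next=#  (t=1,i=1, bit18=1)
  nb #...#: next=.  (t=1,i=7, bit17=0)
  nb #....: next=.  (t=0,i=3, bit16=0)
  nb .####: next=.  (t=2,i=16, bit15=0)
  nb .###.: next=.  (t=0,i=22, bit14=0)
  nb .##.#: next=.  (t=0,i=19, bit13=0)
  nb .##..: next=#  (t=0,i=9, bit12=1)
  nb .#.##: next=#  (t=0,i=17, bit11=1)
  nb .#.#.: next=.  (t=9,i=1, bit10=0)
  nb .#..#: next=#  (t=1,i=0, bit9=1)
  nb .#...: next=#  (t=0,i=2, bit8=1)
  nb ..###: next=.  (t=2,i=8, bit7=0)
  nb ..##.: next=.  (t=0,i=8, bit6=0)
  nb ..#.#: next=.  (t=0,i=16, bit5=0)
  nb ..#..: next=#  (t=1,i=9, bit4=1)
  nb ...##: next=.  (t=0,i=7, bit3=0)
  nb ...#.: next=#  (t=0,i=15, bit2=1)
  nb ....#: next=.  (t=0,i=6, bit1=0)
  nb .....: next=#  (t=0,i=4, bit0=1)
  bits 10100000011001000001101100010101 = 2690915093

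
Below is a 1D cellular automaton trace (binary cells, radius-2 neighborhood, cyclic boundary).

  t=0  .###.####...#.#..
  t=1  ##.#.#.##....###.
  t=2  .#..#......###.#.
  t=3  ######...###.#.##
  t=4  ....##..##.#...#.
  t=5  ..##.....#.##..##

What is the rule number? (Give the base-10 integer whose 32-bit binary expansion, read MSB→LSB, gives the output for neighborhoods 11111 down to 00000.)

1888757658

  #####|.  b31=0 t=3,i=0
  ####.|#  b30=1 t=0,i=7
  ###.#|#  b29=1 t=0,i=3
  ###..|#  b28=1 t=0,i=8
  ##.##|.  b27=0 t=0,i=4
  ##.#.|.  b26=0 t=1,i=2
  ##..#|.  b25=0 t=4,i=6
  ##...|.  b24=0 t=0,i=9
  #.###|#  b23=1 t=0,i=5
  #.##.|.  b22=0 t=1,i=0
  #.#.#|.  b21=0 t=1,i=3
  #.#..|#  b20=1 t=0,i=14
  #..##|.  b19=0 t=4,i=7
  #..#.|#  b18=1 t=2,i=0
  #...#|.  b17=0 t=0,i=10
  #....|.  b16=0 t=1,i=10
  .####|.  b15=0 t=0,i=6
  .###.|.  b14=0 t=0,i=2
  .##.#|#  b13=1 t=1,i=1
  .##..|.  b12=0 t=1,i=8
  .#.##|.  b11=0 t=1,i=6
  .#.#.|#  b10=1 t=0,i=13
  .#..#|#  b9=1 t=2,i=2
  .#...|#  b8=1 t=0,i=15
  ..###|#  b7=1 t=0,i=1
  ..##.|.  b6=0 t=4,i=4
  ..#.#|.  b5=0 t=0,i=12
  ..#..|#  b4=1 t=2,i=1
  ...##|#  b3=1 t=0,i=0
  ...#.|.  b2=0 t=0,i=11
  ....#|#  b1=1 t=1,i=11
  .....|.  b0=0 t=2,i=7
  bits 01110000100101000010011110011010 = 1888757658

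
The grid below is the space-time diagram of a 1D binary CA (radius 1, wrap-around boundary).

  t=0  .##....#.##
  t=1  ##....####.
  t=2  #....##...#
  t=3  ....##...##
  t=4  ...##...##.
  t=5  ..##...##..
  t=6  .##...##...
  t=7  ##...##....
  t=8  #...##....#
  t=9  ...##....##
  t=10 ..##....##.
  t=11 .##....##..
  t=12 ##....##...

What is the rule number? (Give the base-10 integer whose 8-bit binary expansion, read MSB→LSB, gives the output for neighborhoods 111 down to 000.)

46

  ### -> .   bit 7 = 0  t=1,i=7
  ##. -> .   bit 6 = 0  t=0,i=2
  #.# -> #   bit 5 = 1  t=0,i=0
  #.. -> .   bit 4 = 0  t=0,i=3
  .## -> #   bit 3 = 1  t=0,i=1
  .#. -> #   bit 2 = 1  t=0,i=7
  ..# -> #   bit 1 = 1  t=0,i=6
  ... -> .   bit 0 = 0  t=0,i=4
  bits 00101110 = 46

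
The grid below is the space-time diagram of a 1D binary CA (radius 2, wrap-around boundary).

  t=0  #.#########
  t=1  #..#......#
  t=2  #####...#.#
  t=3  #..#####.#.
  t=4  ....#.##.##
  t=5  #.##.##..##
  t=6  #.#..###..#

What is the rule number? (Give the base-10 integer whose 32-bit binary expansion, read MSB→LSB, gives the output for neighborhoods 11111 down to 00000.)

1936121174

  #####|.  b31=0 t=0,i=4
  ####.|#  b30=1 t=0,i=10
  ###.#|#  b29=1 t=0,i=0
  ###..|#  b28=1 t=2,i=4
  ##.##|.  b27=0 t=0,i=1
  ##.#.|.  b26=0 t=3,i=8
  ##..#|#  b25=1 t=1,i=1
  ##...|#  b24=1 t=2,i=5
  #.###|.  b23=0 t=0,i=2
  #.##.|#  b22=1 t=4,i=6
  #.#.#|#  b21=1 t=3,i=9
  #.#..|.  b20=0 t=3,i=0
  #..##|.  b19=0 t=3,i=2
  #..#.|#  b18=1 t=1,i=2
  #...#|#  b17=1 t=2,i=6
  #....|.  b16=0 t=1,i=5
  .####|#  b15=1 t=0,i=3
  .###.|#  b14=1 t=5,i=10
  .##.#|.  b13=0 t=4,i=7
  .##..|#  b12=1 t=1,i=0
  .#.##|#  b11=1 t=2,i=9
  .#.#.|#  b10=1 t=3,i=10
  .#..#|.  b9=0 t=3,i=1
  .#...|#  b8=1 t=1,i=4
  ..###|.  b7=0 t=3,i=3
  ..##.|#  b6=1 t=1,i=10
  ..#.#|.  b5=0 t=2,i=8
  ..#..|#  b4=1 t=1,i=3
  ...##|.  b3=0 t=1,i=9
  ...#.|#  b2=1 t=2,i=7
  ....#|#  b1=1 t=1,i=8
  .....|.  b0=0 t=1,i=6
  bits 01110011011001101101110101010110 = 1936121174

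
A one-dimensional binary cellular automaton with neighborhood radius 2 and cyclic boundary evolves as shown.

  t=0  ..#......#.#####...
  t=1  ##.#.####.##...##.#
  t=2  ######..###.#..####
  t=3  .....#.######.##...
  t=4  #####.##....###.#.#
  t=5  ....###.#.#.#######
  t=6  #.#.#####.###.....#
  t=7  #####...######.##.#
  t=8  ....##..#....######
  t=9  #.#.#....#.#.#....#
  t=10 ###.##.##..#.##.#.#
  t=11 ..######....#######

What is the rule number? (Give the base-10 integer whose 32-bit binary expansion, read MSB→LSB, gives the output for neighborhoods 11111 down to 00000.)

1039690183

  #####|.  b31=0 t=0,i=13
  ####.|.  b30=0 t=0,i=14
  ###.#|#  b29=1 t=1,i=1
  ###..|#  b28=1 t=0,i=15
  ##.##|#  b27=1 t=1,i=9
  ##.#.|#  b26=1 t=1,i=2
  ##..#|.  b25=0 t=2,i=6
  ##...|#  b24=1 t=0,i=16
  #.###|#  b23=1 t=0,i=11
  #.##.|#  b22=1 t=1,i=10
  #.#.#|#  b21=1 t=1,i=3
  #.#..|#  b20=1 t=2,i=12
  #..##|#  b19=1 t=2,i=7
  #..#.|.  b18=0 t=8,i=7
  #...#|.  b17=0 t=1,i=13
  #....|.  b16=0 t=0,i=4
  .####|.  b15=0 t=0,i=12
  .###.|#  b14=1 t=1,i=0
  .##.#|#  b13=1 t=1,i=16
  .##..|.  b12=0 t=1,i=11
  .#.##|#  b11=1 t=0,i=10
  .#.#.|.  b10=0 t=5,i=9
  .#..#|.  b9=0 t=2,i=13
  .#...|#  b8=1 t=0,i=3
  ..###|#  b7=1 t=2,i=8
  ..##.|#  b6=1 t=1,i=15
  ..#.#|.  b5=0 t=0,i=9
  ..#..|.  b4=0 t=0,i=2
  ...##|.  b3=0 t=1,i=14
  ...#.|#  b2=1 t=0,i=1
  ....#|#  b1=1 t=0,i=0
  .....|#  b0=1 t=0,i=5
  bits 00111101111110000110100111000111 = 1039690183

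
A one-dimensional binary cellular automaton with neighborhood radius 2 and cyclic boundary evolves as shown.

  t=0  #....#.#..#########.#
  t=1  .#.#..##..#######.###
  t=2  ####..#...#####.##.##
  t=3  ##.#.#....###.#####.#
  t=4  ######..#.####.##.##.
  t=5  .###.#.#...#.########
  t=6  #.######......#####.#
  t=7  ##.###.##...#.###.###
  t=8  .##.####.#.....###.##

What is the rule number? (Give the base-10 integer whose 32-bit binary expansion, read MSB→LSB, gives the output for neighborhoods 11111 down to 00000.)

  ##### -> #   bit 31 = 1  t=0,i=12
  ####. -> .   bit 30 = 0  t=0,i=17
  ###.# -> #   bit 29 = 1  t=0,i=18
  ###.. -> #   bit 28 = 1  t=2,i=3
  ##.## -> #   bit 27 = 1  t=0,i=19
  ##.#. -> #   bit 26 = 1  t=1,i=0
  ##..# -> .   bit 25 = 0  t=1,i=8
  ##... -> #   bit 24 = 1  t=0,i=1
  #.### -> .   bit 23 = 0  t=1,i=18
  #.##. -> #   bit 22 = 1  t=0,i=20
  #.#.# -> #   bit 21 = 1  t=1,i=1
  #.#.. -> #   bit 20 = 1  t=0,i=7
  #..## -> .   bit 19 = 0  t=0,i=9
  #..#. -> #   bit 18 = 1  t=2,i=5
  #...# -> .   bit 17 = 0  t=2,i=8
  #.... -> .   bit 16 = 0  t=0,i=2
  .#### -> #   bit 15 = 1  t=0,i=11
  .###. -> #   bit 14 = 1  t=1,i=19
  .##.# -> #   bit 13 = 1  t=2,i=17
  .##.. -> .   bit 12 = 0  t=0,i=0
  .#.## -> .   bit 11 = 0  t=4,i=9
  .#.#. -> #   bit 10 = 1  t=0,i=6
  .#..# -> .   bit 9 = 0  t=0,i=8
  .#... -> .   bit 8 = 0  t=2,i=7
  ..### -> #   bit 7 = 1  t=0,i=10
  ..##. -> #   bit 6 = 1  t=1,i=6
  ..#.# -> .   bit 5 = 0  t=0,i=5
  ..#.. -> .   bit 4 = 0  t=2,i=6
  ...## -> .   bit 3 = 0  t=2,i=9
  ...#. -> .   bit 2 = 0  t=0,i=4
  ....# -> #   bit 1 = 1  t=0,i=3
  ..... -> .   bit 0 = 0  t=6,i=10
  bits 10111101011101001110010011000010 = 3178554562

3178554562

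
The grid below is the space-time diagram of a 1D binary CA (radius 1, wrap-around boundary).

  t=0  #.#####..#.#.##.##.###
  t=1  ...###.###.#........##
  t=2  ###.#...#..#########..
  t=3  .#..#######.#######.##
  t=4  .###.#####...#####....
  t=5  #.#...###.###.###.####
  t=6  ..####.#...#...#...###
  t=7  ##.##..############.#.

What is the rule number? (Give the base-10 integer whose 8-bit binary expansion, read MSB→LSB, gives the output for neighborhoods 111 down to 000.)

151

  ### -> #   bit 7 = 1  t=0,i=3
  ##. -> .   bit 6 = 0  t=0,i=0
  #.# -> .   bit 5 = 0  t=0,i=1
  #.. -> #   bit 4 = 1  t=0,i=7
  .## -> .   bit 3 = 0  t=0,i=2
  .#. -> #   bit 2 = 1  t=0,i=9
  ..# -> #   bit 1 = 1  t=0,i=8
  ... -> #   bit 0 = 1  t=1,i=1
  bits 10010111 = 151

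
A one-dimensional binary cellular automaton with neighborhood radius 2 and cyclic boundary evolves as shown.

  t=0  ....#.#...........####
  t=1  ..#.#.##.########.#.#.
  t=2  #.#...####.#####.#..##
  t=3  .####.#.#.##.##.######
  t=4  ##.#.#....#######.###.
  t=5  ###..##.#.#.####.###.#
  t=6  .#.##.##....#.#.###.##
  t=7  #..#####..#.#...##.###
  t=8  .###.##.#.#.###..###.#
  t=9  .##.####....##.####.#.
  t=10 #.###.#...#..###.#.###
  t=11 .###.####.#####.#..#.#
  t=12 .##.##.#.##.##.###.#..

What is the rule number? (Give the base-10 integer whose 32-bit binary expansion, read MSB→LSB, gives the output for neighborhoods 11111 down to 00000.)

  [31] ##### => #  t=1,i=11
  [30] ####. => #  t=0,i=20
  [29] ###.# => .  t=1,i=16
  [28] ###.. => .  t=0,i=21
  [27] ##.## => #  t=1,i=8
  [26] ##.#. => #  t=1,i=17
  [25] ##..# => #  t=5,i=3
  [24] ##... => .  t=0,i=0
  [23] #.### => #  t=1,i=9
  [22] #.##. => #  t=1,i=6
  [21] #.#.# => .  t=1,i=4
  [20] #.#.. => #  t=0,i=6
  [19] #..## => #  t=2,i=19
  [18] #..#. => .  t=7,i=9
  [17] #...# => #  t=1,i=0
  [16] #.... => .  t=0,i=1
  [15] .#### => .  t=0,i=19
  [14] .###. => #  t=2,i=21
  [13] .##.# => #  t=1,i=7
  [12] .##.. => #  t=6,i=7
  [11] .#.## => .  t=1,i=5
  [10] .#.#. => .  t=0,i=5
  [9] .#..# => #  t=2,i=18
  [8] .#... => #  t=0,i=7
  [7] ..### => #  t=0,i=18
  [6] ..##. => .  t=5,i=5
  [5] ..#.# => #  t=0,i=4
  [4] ..#.. => #  t=10,i=10
  [3] ...## => .  t=0,i=17
  [2] ...#. => .  t=0,i=3
  [1] ....# => #  t=0,i=2
  [0] ..... => #  t=0,i=9
  bits 11001110110110100111001110110011 = 3470422963

3470422963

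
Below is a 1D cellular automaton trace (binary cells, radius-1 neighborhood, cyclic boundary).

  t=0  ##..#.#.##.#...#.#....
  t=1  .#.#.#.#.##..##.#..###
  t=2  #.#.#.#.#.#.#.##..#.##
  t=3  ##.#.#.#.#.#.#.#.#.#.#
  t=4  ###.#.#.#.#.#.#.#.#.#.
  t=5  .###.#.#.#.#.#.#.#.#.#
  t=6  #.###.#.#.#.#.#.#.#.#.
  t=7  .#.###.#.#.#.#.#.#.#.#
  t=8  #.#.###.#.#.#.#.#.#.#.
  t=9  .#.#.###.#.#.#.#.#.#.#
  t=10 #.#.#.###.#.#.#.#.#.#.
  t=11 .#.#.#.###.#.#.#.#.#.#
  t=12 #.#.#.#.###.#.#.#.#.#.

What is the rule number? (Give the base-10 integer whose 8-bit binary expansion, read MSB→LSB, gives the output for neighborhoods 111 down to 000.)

227

  ### -> #   bit 7 = 1  t=1,i=20
  ##. -> #   bit 6 = 1  t=0,i=1
  #.# -> #   bit 5 = 1  t=0,i=5
  #.. -> .   bit 4 = 0  t=0,i=2
  .## -> .   bit 3 = 0  t=0,i=0
  .#. -> .   bit 2 = 0  t=0,i=4
  ..# -> #   bit 1 = 1  t=0,i=3
  ... -> #   bit 0 = 1  t=0,i=13
  bits 11100011 = 227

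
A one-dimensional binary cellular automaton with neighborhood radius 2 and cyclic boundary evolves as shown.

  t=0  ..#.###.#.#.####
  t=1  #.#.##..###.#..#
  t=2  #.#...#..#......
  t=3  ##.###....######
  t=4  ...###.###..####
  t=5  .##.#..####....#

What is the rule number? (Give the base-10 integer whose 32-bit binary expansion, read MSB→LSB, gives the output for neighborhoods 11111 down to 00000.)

  [31] ##### => #  t=3,i=12
  [30] ####. => .  t=0,i=14
  [29] ###.# => .  t=0,i=6
  [28] ###.. => #  t=0,i=15
  [27] ##.## => .  t=3,i=2
  [26] ##.#. => .  t=0,i=7
  [25] ##..# => #  t=0,i=0
  [24] ##... => .  t=3,i=6
  [23] #.### => #  t=0,i=4
  [22] #.##. => .  t=1,i=4
  [21] #.#.# => #  t=0,i=8
  [20] #.#.. => .  t=1,i=12
  [19] #..## => .  t=1,i=7
  [18] #..#. => .  t=0,i=1
  [17] #...# => #  t=2,i=4
  [16] #.... => #  t=2,i=11
  [15] .#### => .  t=0,i=13
  [14] .###. => #  t=0,i=5
  [13] .##.# => #  t=1,i=0
  [12] .##.. => .  t=1,i=5
  [11] .#.## => .  t=0,i=3
  [10] .#.#. => #  t=0,i=9
  [9] .#..# => .  t=1,i=13
  [8] .#... => #  t=2,i=3
  [7] ..### => .  t=1,i=8
  [6] ..##. => .  t=1,i=15
  [5] ..#.# => #  t=0,i=2
  [4] ..#.. => .  t=2,i=6
  [3] ...## => #  t=3,i=9
  [2] ...#. => #  t=2,i=5
  [1] ....# => #  t=2,i=14
  [0] ..... => #  t=2,i=12
  bits 10010010101000110110010100101111 = 2460181807

2460181807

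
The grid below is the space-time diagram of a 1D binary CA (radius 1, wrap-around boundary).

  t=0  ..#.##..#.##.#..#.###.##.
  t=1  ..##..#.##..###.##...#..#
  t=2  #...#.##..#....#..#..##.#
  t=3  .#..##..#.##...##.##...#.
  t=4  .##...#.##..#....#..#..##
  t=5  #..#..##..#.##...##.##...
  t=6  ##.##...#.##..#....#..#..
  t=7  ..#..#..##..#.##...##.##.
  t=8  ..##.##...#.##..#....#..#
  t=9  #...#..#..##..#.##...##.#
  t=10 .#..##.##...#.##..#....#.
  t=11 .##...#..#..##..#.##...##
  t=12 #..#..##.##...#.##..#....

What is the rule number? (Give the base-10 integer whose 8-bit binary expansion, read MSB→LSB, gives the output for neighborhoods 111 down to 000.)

52

  [7] ### => .  t=0,i=19
  [6] ##. => .  t=0,i=5
  [5] #.# => #  t=0,i=3
  [4] #.. => #  t=0,i=6
  [3] .## => .  t=0,i=4
  [2] .#. => #  t=0,i=2
  [1] ..# => .  t=0,i=1
  [0] ... => .  t=0,i=0
  bits 00110100 = 52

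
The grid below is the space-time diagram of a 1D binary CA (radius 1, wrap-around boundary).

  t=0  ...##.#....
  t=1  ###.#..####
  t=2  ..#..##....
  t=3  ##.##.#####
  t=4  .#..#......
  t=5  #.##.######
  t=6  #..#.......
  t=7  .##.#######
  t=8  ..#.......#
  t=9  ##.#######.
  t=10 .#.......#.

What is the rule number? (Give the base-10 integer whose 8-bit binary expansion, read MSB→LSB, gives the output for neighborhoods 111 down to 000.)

  ### -> .   bit 7 = 0  t=1,i=0
  ##. -> #   bit 6 = 1  t=0,i=4
  #.# -> .   bit 5 = 0  t=0,i=5
  #.. -> #   bit 4 = 1  t=0,i=7
  .## -> .   bit 3 = 0  t=0,i=3
  .#. -> .   bit 2 = 0  t=0,i=6
  ..# -> #   bit 1 = 1  t=0,i=2
  ... -> #   bit 0 = 1  t=0,i=0
  bits 01010011 = 83

83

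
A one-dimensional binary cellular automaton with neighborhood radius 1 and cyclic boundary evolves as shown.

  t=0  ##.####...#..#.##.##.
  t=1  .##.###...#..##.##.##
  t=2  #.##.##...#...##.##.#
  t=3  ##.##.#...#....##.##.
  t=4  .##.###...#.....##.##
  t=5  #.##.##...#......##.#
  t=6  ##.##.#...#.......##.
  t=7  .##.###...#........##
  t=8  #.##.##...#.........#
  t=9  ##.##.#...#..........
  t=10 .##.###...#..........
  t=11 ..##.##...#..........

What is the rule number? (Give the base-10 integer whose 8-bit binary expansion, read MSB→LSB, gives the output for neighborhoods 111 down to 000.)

  nb ###: next=#  (t=0,i=4, bit7=1)
  nb ##.: next=#  (t=0,i=1, bit6=1)
  nb #.#: next=#  (t=0,i=2, bit5=1)
  nb #..: next=.  (t=0,i=7, bit4=0)
  nb .##: next=.  (t=0,i=0, bit3=0)
  nb .#.: next=#  (t=0,i=10, bit2=1)
  nb ..#: next=.  (t=0,i=9, bit1=0)
  nb ...: next=.  (t=0,i=8, bit0=0)
  bits 11100100 = 228

228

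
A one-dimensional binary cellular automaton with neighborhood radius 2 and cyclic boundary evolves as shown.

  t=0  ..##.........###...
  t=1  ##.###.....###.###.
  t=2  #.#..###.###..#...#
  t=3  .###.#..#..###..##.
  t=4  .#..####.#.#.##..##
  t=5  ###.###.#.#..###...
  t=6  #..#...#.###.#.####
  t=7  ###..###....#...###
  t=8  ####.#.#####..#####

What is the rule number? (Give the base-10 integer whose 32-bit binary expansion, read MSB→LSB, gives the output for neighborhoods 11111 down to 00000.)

  nb #####: next=#  (t=6,i=17, bit31=1)
  nb ####.: next=#  (t=4,i=6, bit30=1)
  nb ###.#: next=.  (t=1,i=13, bit29=0)
  nb ###..: next=#  (t=0,i=15, bit28=1)
  nb ##.##: next=#  (t=1,i=2, bit27=1)
  nb ##.#.: next=#  (t=2,i=1, bit26=1)
  nb ##..#: next=#  (t=2,i=12, bit25=1)
  nb ##...: next=#  (t=0,i=4, bit24=1)
  nb #.###: next=.  (t=1,i=3, bit23=0)
  nb #.##.: next=#  (t=1,i=0, bit22=1)
  nb #.#.#: next=.  (t=4,i=9, bit21=0)
  nb #.#..: next=#  (t=2,i=2, bit20=1)
  nb #..##: next=.  (t=2,i=4, bit19=0)
  nb #..#.: next=#  (t=2,i=13, bit18=1)
  nb #...#: next=#  (t=2,i=16, bit17=1)
  nb #....: next=#  (t=0,i=5, bit16=1)
  nb .####: next=#  (t=4,i=5, bit15=1)
  nb .###.: next=.  (t=0,i=14, bit14=0)
  nb .##.#: next=.  (t=1,i=1, bit13=0)
  nb .##..: next=#  (t=0,i=3, bit12=1)
  nb .#.##: next=.  (t=4,i=12, bit11=0)
  nb .#.#.: next=#  (t=4,i=10, bit10=1)
  nb .#..#: next=#  (t=2,i=3, bit9=1)
  nb .#...: next=.  (t=2,i=15, bit8=0)
  nb ..###: next=#  (t=0,i=13, bit7=1)
  nb ..##.: next=.  (t=0,i=2, bit6=0)
  nb ..#.#: next=#  (t=6,i=7, bit5=1)
  nb ..#..: next=.  (t=2,i=14, bit4=0)
  nb ...##: next=#  (t=0,i=1, bit3=1)
  nb ...#.: next=#  (t=6,i=6, bit2=1)
  nb ....#: next=#  (t=0,i=0, bit1=1)
  nb .....: next=.  (t=0,i=6, bit0=0)
  bits 11011111010101111001011010101110 = 3747059374

3747059374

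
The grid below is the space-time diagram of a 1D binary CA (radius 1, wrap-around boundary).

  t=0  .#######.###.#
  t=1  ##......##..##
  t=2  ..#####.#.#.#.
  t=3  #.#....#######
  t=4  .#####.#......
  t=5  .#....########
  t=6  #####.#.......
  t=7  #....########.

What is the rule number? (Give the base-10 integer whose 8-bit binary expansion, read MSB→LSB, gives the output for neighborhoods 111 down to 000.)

61

  ###|.  b7=0 t=0,i=2
  ##.|.  b6=0 t=0,i=7
  #.#|#  b5=1 t=0,i=0
  #..|#  b4=1 t=1,i=2
  .##|#  b3=1 t=0,i=1
  .#.|#  b2=1 t=0,i=13
  ..#|.  b1=0 t=1,i=7
  ...|#  b0=1 t=1,i=3
  bits 00111101 = 61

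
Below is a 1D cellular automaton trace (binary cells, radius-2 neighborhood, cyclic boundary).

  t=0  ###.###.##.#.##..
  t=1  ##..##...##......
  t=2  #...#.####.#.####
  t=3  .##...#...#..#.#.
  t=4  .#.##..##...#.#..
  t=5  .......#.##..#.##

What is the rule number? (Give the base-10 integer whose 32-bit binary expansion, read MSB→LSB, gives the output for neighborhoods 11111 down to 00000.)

  ##### -> #   bit 31 = 1  t=2,i=15
  ####. -> .   bit 30 = 0  t=2,i=8
  ###.# -> .   bit 29 = 0  t=0,i=2
  ###.. -> .   bit 28 = 0  t=2,i=0
  ##.## -> .   bit 27 = 0  t=0,i=3
  ##.#. -> #   bit 26 = 1  t=0,i=10
  ##..# -> .   bit 25 = 0  t=0,i=15
  ##... -> #   bit 24 = 1  t=1,i=6
  #.### -> #   bit 23 = 1  t=0,i=4
  #.##. -> .   bit 22 = 0  t=0,i=8
  #.#.# -> .   bit 21 = 0  t=0,i=11
  #.#.. -> .   bit 20 = 0  t=3,i=15
  #..## -> .   bit 19 = 0  t=0,i=16
  #..#. -> #   bit 18 = 1  t=3,i=12
  #...# -> #   bit 17 = 1  t=1,i=7
  #.... -> .   bit 16 = 0  t=1,i=12
  .#### -> .   bit 15 = 0  t=2,i=7
  .###. -> #   bit 14 = 1  t=0,i=1
  .##.# -> #   bit 13 = 1  t=0,i=9
  .##.. -> .   bit 12 = 0  t=0,i=14
  .#.## -> .   bit 11 = 0  t=0,i=12
  .#.#. -> #   bit 10 = 1  t=3,i=14
  .#..# -> .   bit 9 = 0  t=3,i=11
  .#... -> #   bit 8 = 1  t=3,i=7
  ..### -> #   bit 7 = 1  t=0,i=0
  ..##. -> #   bit 6 = 1  t=1,i=0
  ..#.# -> .   bit 5 = 0  t=2,i=4
  ..#.. -> .   bit 4 = 0  t=3,i=6
  ...## -> #   bit 3 = 1  t=1,i=8
  ...#. -> .   bit 2 = 0  t=2,i=3
  ....# -> #   bit 1 = 1  t=1,i=15
  ..... -> #   bit 0 = 1  t=1,i=13
  bits 10000101100001100110010111001011 = 2240177611

2240177611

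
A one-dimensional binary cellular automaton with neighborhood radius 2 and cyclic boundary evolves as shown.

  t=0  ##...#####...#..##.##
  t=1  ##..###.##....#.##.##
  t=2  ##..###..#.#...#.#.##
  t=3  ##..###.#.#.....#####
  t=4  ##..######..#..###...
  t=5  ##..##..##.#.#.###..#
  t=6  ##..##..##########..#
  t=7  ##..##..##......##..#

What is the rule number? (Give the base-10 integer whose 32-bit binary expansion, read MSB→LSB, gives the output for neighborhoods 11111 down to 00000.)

1957035720

  nb #####: next=.  (t=0,i=7, bit31=0)
  nb ####.: next=#  (t=0,i=0, bit30=1)
  nb ###.#: next=#  (t=1,i=6, bit29=1)
  nb ###..: next=#  (t=0,i=1, bit28=1)
  nb ##.##: next=.  (t=0,i=18, bit27=0)
  nb ##.#.: next=#  (t=3,i=7, bit26=1)
  nb ##..#: next=.  (t=1,i=2, bit25=0)
  nb ##...: next=.  (t=0,i=2, bit24=0)
  nb #.###: next=#  (t=0,i=19, bit23=1)
  nb #.##.: next=.  (t=1,i=8, bit22=0)
  nb #.#.#: next=#  (t=2,i=17, bit21=1)
  nb #.#..: next=.  (t=2,i=11, bit20=0)
  nb #..##: next=.  (t=0,i=15, bit19=0)
  nb #..#.: next=#  (t=2,i=8, bit18=1)
  nb #...#: next=.  (t=0,i=3, bit17=0)
  nb #....: next=#  (t=1,i=11, bit16=1)
  nb .####: next=#  (t=0,i=6, bit15=1)
  nb .###.: next=#  (t=1,i=5, bit14=1)
  nb .##.#: next=#  (t=0,i=17, bit13=1)
  nb .##..: next=#  (t=1,i=9, bit12=1)
  nb .#.##: next=#  (t=1,i=15, bit11=1)
  nb .#.#.: next=#  (t=2,i=10, bit10=1)
  nb .#..#: next=#  (t=0,i=14, bit9=1)
  nb .#...: next=.  (t=2,i=12, bit8=0)
  nb ..###: next=#  (t=0,i=5, bit7=1)
  nb ..##.: next=#  (t=0,i=16, bit6=1)
  nb ..#.#: next=.  (t=1,i=14, bit5=0)
  nb ..#..: next=.  (t=0,i=13, bit4=0)
  nb ...##: next=#  (t=0,i=4, bit3=1)
  nb ...#.: next=.  (t=0,i=12, bit2=0)
  nb ....#: next=.  (t=1,i=12, bit1=0)
  nb .....: next=.  (t=3,i=13, bit0=0)
  bits 01110100101001011111111011001000 = 1957035720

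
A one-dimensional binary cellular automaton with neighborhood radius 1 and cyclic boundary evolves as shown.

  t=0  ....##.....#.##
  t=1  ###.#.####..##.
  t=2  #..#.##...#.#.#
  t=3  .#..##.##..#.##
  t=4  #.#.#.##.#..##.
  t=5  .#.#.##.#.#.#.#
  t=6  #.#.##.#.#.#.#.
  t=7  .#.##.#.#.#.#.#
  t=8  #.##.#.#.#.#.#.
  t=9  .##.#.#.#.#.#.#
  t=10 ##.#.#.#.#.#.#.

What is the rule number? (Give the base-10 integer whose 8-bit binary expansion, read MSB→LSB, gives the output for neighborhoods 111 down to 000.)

57

  nb ###: next=.  (t=1,i=1, bit7=0)
  nb ##.: next=.  (t=0,i=5, bit6=0)
  nb #.#: next=#  (t=0,i=12, bit5=1)
  nb #..: next=#  (t=0,i=0, bit4=1)
  nb .##: next=#  (t=0,i=4, bit3=1)
  nb .#.: next=.  (t=0,i=11, bit2=0)
  nb ..#: next=.  (t=0,i=3, bit1=0)
  nb ...: next=#  (t=0,i=1, bit0=1)
  bits 00111001 = 57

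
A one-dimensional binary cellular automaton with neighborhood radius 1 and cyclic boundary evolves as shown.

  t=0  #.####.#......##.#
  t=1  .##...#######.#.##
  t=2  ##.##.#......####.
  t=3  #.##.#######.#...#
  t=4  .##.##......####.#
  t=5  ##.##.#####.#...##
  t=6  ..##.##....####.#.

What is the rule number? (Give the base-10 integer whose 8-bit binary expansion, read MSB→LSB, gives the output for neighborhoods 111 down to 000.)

  ###|.  b7=0 t=0,i=3
  ##.|.  b6=0 t=0,i=0
  #.#|#  b5=1 t=0,i=1
  #..|#  b4=1 t=0,i=8
  .##|#  b3=1 t=0,i=2
  .#.|#  b2=1 t=0,i=7
  ..#|.  b1=0 t=0,i=13
  ...|#  b0=1 t=0,i=9
  bits 00111101 = 61

61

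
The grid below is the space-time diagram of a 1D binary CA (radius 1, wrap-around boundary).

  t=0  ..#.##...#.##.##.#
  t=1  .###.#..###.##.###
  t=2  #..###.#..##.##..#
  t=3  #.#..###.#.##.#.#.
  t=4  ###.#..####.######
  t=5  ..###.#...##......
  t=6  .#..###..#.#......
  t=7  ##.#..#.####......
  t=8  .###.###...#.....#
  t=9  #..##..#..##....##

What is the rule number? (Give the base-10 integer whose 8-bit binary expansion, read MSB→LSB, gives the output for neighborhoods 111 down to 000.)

  [7] ### => .  t=1,i=2
  [6] ##. => #  t=0,i=5
  [5] #.# => #  t=0,i=3
  [4] #.. => .  t=0,i=0
  [3] .## => .  t=0,i=4
  [2] .#. => #  t=0,i=2
  [1] ..# => #  t=0,i=1
  [0] ... => .  t=0,i=7
  bits 01100110 = 102

102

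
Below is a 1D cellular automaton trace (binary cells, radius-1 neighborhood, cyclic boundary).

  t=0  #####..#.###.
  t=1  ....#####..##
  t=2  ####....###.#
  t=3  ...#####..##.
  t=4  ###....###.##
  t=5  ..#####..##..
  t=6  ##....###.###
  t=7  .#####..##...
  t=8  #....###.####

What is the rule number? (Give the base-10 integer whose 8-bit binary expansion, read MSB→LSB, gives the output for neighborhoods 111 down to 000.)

119

  nb ###: next=.  (t=0,i=1, bit7=0)
  nb ##.: next=#  (t=0,i=4, bit6=1)
  nb #.#: next=#  (t=0,i=8, bit5=1)
  nb #..: next=#  (t=0,i=5, bit4=1)
  nb .##: next=.  (t=0,i=0, bit3=0)
  nb .#.: next=#  (t=0,i=7, bit2=1)
  nb ..#: next=#  (t=0,i=6, bit1=1)
  nb ...: next=#  (t=1,i=1, bit0=1)
  bits 01110111 = 119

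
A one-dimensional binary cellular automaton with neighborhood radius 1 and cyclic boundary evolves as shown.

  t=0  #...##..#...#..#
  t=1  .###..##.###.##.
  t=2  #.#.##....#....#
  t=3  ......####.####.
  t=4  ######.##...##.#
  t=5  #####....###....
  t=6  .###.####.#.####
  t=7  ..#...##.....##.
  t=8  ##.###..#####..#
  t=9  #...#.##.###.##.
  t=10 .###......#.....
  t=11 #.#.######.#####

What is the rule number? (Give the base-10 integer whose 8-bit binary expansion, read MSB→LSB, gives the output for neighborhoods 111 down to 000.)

147

  nb ###: next=#  (t=1,i=2, bit7=1)
  nb ##.: next=.  (t=0,i=0, bit6=0)
  nb #.#: next=.  (t=1,i=8, bit5=0)
  nb #..: next=#  (t=0,i=1, bit4=1)
  nb .##: next=.  (t=0,i=4, bit3=0)
  nb .#.: next=.  (t=0,i=8, bit2=0)
  nb ..#: next=#  (t=0,i=3, bit1=1)
  nb ...: next=#  (t=0,i=2, bit0=1)
  bits 10010011 = 147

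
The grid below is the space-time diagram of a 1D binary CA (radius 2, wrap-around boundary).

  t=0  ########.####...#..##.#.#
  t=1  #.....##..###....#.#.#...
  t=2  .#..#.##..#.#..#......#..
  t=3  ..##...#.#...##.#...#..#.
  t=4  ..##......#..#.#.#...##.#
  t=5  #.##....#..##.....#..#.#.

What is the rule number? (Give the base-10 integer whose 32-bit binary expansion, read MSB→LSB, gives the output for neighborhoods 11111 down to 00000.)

1946457026

  #####|.  b31=0 t=0,i=1
  ####.|#  b30=1 t=0,i=6
  ###.#|#  b29=1 t=0,i=7
  ###..|#  b28=1 t=0,i=12
  ##.##|.  b27=0 t=0,i=8
  ##.#.|#  b26=1 t=0,i=21
  ##..#|.  b25=0 t=1,i=8
  ##...|.  b24=0 t=0,i=13
  #.###|.  b23=0 t=0,i=9
  #.##.|.  b22=0 t=2,i=6
  #.#.#|.  b21=0 t=0,i=22
  #.#..|.  b20=0 t=1,i=21
  #..##|.  b19=0 t=0,i=18
  #..#.|#  b18=1 t=2,i=3
  #...#|.  b17=0 t=0,i=14
  #....|.  b16=0 t=1,i=2
  .####|#  b15=1 t=0,i=0
  .###.|.  b14=0 t=1,i=11
  .##.#|.  b13=0 t=0,i=20
  .##..|#  b12=1 t=1,i=7
  .#.##|.  b11=0 t=0,i=23
  .#.#.|.  b10=0 t=1,i=18
  .#..#|#  b9=1 t=0,i=17
  .#...|#  b8=1 t=1,i=1
  ..###|#  b7=1 t=1,i=10
  ..##.|#  b6=1 t=0,i=19
  ..#.#|.  b5=0 t=1,i=17
  ..#..|.  b4=0 t=0,i=16
  ...##|.  b3=0 t=1,i=5
  ...#.|.  b2=0 t=0,i=15
  ....#|#  b1=1 t=1,i=4
  .....|.  b0=0 t=1,i=3
  bits 01110100000001001001001111000010 = 1946457026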